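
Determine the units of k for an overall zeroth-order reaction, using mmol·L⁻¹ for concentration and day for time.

mmol·L⁻¹·day⁻¹

Step 1: For overall order n, rate = k × (concentration)^n.
Step 2: Rate has units mmol·L⁻¹·day⁻¹; concentration term has units (mmol·L⁻¹)^0.
Step 3: k = rate / (concentration)^n, so units of k = (mmol·L⁻¹)^(1-0)·day⁻¹ = mmol·L⁻¹·day⁻¹.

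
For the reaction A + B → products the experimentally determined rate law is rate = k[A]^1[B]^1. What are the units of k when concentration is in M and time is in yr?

M⁻¹·yr⁻¹

Step 1: Overall order = 1 + 1 = 2.
Step 2: rate has units M·yr⁻¹; [A]^1[B]^1 has units M^2.
Step 3: k = rate/([A]^1[B]^1), so units of k = M^(1-2)·yr⁻¹ = M⁻¹·yr⁻¹.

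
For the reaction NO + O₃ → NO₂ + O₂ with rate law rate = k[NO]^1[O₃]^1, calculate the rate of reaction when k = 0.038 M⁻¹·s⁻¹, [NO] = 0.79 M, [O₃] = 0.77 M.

0.02312 M/s

Step 1: The rate law is rate = k[NO]^1[O₃]^1
Step 2: Substitute: rate = 0.038 × (0.79)^1 × (0.77)^1
Step 3: rate = 0.038 × 0.79 × 0.77 = 0.0231154 M/s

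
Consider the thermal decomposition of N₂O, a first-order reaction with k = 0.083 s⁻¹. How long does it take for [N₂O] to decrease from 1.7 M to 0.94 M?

7.139 s

Step 1: For first-order: t = ln([N₂O]₀/[N₂O])/k
Step 2: t = ln(1.7/0.94)/0.083
Step 3: t = ln(1.809)/0.083
Step 4: t = 0.5925/0.083 = 7.139 s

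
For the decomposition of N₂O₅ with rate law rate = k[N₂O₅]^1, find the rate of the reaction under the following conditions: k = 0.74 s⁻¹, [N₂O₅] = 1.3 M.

0.962 M/s

Step 1: Identify the rate law: rate = k[N₂O₅]^1
Step 2: Substitute values: rate = 0.74 × (1.3)^1
Step 3: Calculate: rate = 0.74 × 1.3 = 0.962 M/s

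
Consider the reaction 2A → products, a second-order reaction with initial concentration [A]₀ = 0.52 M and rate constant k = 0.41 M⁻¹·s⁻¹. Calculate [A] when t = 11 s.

0.1554 M

Step 1: For a second-order reaction: 1/[A] = 1/[A]₀ + kt
Step 2: 1/[A] = 1/0.52 + 0.41 × 11
Step 3: 1/[A] = 1.923 + 4.51 = 6.433
Step 4: [A] = 1/6.433 = 0.1554 M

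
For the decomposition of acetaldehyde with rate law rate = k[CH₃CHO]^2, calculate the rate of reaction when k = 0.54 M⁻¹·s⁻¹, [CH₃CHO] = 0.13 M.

0.009126 M/s

Step 1: Identify the rate law: rate = k[CH₃CHO]^2
Step 2: Substitute values: rate = 0.54 × (0.13)^2
Step 3: Calculate: rate = 0.54 × 0.0169 = 0.009126 M/s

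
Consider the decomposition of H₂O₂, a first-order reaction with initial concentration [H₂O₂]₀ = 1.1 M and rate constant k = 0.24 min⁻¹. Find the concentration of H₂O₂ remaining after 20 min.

0.009053 M

Step 1: For a first-order reaction: [H₂O₂] = [H₂O₂]₀ × e^(-kt)
Step 2: [H₂O₂] = 1.1 × e^(-0.24 × 20)
Step 3: [H₂O₂] = 1.1 × e^(-4.8)
Step 4: [H₂O₂] = 1.1 × 0.00822975 = 0.009053 M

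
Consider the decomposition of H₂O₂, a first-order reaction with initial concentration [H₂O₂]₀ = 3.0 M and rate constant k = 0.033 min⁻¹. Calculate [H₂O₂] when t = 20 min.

1.551 M

Step 1: For a first-order reaction: [H₂O₂] = [H₂O₂]₀ × e^(-kt)
Step 2: [H₂O₂] = 3.0 × e^(-0.033 × 20)
Step 3: [H₂O₂] = 3.0 × e^(-0.66)
Step 4: [H₂O₂] = 3.0 × 0.516851 = 1.551 M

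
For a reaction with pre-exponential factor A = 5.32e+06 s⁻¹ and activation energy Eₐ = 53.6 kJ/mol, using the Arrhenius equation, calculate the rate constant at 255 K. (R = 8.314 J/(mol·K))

5.57e-05 s⁻¹

Step 1: Use the Arrhenius equation: k = A × exp(-Eₐ/RT)
Step 2: Convert Eₐ to J/mol: 53.6 kJ/mol = 53600 J/mol
Step 3: Calculate the exponent: -Eₐ/(RT) = -53600/(8.314 × 255) = -25.28218
Step 4: k = 5.32e+06 × exp(-25.28218)
Step 5: k = 5.32e+06 × 1.04734e-11 = 5.5718e-05 s⁻¹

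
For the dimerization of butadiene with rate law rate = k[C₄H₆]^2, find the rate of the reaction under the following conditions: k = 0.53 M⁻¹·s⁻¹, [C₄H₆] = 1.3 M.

0.8957 M/s

Step 1: Identify the rate law: rate = k[C₄H₆]^2
Step 2: Substitute values: rate = 0.53 × (1.3)^2
Step 3: Calculate: rate = 0.53 × 1.69 = 0.8957 M/s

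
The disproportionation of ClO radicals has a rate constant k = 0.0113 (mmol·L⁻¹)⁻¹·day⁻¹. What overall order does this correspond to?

second order (2)

Step 1: The units of k for an nth-order reaction are (concentration)^(1-n)·(time)⁻¹.
Step 2: Here k has units (mmol·L⁻¹)⁻¹·day⁻¹, so the concentration exponent is -1.
Step 3: 1 - n = -1 ⇒ n = 2. The reaction is second order.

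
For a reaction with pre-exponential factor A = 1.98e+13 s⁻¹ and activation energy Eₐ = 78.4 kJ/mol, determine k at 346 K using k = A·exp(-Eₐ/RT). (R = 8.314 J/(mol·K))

2.89e+01 s⁻¹

Step 1: Use the Arrhenius equation: k = A × exp(-Eₐ/RT)
Step 2: Convert Eₐ to J/mol: 78.4 kJ/mol = 78400 J/mol
Step 3: Calculate the exponent: -Eₐ/(RT) = -78400/(8.314 × 346) = -27.25398
Step 4: k = 1.98e+13 × exp(-27.25398)
Step 5: k = 1.98e+13 × 1.45796e-12 = 2.8868e+01 s⁻¹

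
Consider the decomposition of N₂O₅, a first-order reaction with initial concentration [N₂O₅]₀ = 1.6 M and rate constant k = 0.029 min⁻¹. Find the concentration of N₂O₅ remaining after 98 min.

0.09329 M

Step 1: For a first-order reaction: [N₂O₅] = [N₂O₅]₀ × e^(-kt)
Step 2: [N₂O₅] = 1.6 × e^(-0.029 × 98)
Step 3: [N₂O₅] = 1.6 × e^(-2.842)
Step 4: [N₂O₅] = 1.6 × 0.0583089 = 0.09329 M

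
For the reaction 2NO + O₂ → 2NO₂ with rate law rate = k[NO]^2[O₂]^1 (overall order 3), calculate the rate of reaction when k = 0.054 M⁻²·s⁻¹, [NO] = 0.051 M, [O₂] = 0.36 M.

5.056e-05 M/s

Step 1: The rate law is rate = k[NO]^2[O₂]^1, overall order = 2+1 = 3
Step 2: Substitute values: rate = 0.054 × (0.051)^2 × (0.36)^1
Step 3: rate = 0.054 × 0.002601 × 0.36 = 5.05634e-05 M/s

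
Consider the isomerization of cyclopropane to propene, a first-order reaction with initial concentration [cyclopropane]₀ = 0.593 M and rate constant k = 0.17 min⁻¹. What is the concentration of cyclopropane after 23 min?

0.01188 M

Step 1: For a first-order reaction: [cyclopropane] = [cyclopropane]₀ × e^(-kt)
Step 2: [cyclopropane] = 0.593 × e^(-0.17 × 23)
Step 3: [cyclopropane] = 0.593 × e^(-3.91)
Step 4: [cyclopropane] = 0.593 × 0.0200405 = 0.01188 M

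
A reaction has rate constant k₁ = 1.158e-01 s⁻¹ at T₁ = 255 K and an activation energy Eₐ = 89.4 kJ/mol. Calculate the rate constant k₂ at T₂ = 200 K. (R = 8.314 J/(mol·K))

1.065e-06 s⁻¹

Step 1: Use the two-temperature Arrhenius form: ln(k₂/k₁) = -Eₐ/R × (1/T₂ - 1/T₁)
Step 2: Convert Eₐ to J/mol: 89.4 kJ/mol = 89400 J/mol
Step 3: 1/T₂ - 1/T₁ = 1/200 - 1/255 = 1.078431e-03 K⁻¹
Step 4: ln(k₂/k₁) = -89400/8.314 × 1.078431e-03 = -11.59631
Step 5: k₂ = k₁ × exp(-11.59631) = 1.158e-01 × 9.19997e-06 = 1.065e-06 s⁻¹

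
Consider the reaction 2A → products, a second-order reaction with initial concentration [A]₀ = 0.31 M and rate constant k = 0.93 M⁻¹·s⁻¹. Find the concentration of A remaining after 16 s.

0.05523 M

Step 1: For a second-order reaction: 1/[A] = 1/[A]₀ + kt
Step 2: 1/[A] = 1/0.31 + 0.93 × 16
Step 3: 1/[A] = 3.226 + 14.88 = 18.11
Step 4: [A] = 1/18.11 = 0.05523 M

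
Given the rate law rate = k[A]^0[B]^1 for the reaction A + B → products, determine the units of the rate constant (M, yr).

yr⁻¹

Step 1: Overall order = 0 + 1 = 1.
Step 2: rate has units M·yr⁻¹; [A]^0[B]^1 has units M^1.
Step 3: k = rate/([A]^0[B]^1), so units of k = M^(1-1)·yr⁻¹ = yr⁻¹.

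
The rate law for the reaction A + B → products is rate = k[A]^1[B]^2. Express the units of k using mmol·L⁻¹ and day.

(mmol·L⁻¹)⁻²·day⁻¹

Step 1: Overall order = 1 + 2 = 3.
Step 2: rate has units mmol·L⁻¹·day⁻¹; [A]^1[B]^2 has units (mmol·L⁻¹)^3.
Step 3: k = rate/([A]^1[B]^2), so units of k = (mmol·L⁻¹)^(1-3)·day⁻¹ = (mmol·L⁻¹)⁻²·day⁻¹.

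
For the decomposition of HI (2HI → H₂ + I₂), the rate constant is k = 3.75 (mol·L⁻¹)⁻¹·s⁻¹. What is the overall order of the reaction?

second order (2)

Step 1: The units of k for an nth-order reaction are (concentration)^(1-n)·(time)⁻¹.
Step 2: Here k has units (mol·L⁻¹)⁻¹·s⁻¹, so the concentration exponent is -1.
Step 3: 1 - n = -1 ⇒ n = 2. The reaction is second order.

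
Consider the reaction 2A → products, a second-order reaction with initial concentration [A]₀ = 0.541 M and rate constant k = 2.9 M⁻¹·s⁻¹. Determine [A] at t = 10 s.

0.03242 M

Step 1: For a second-order reaction: 1/[A] = 1/[A]₀ + kt
Step 2: 1/[A] = 1/0.541 + 2.9 × 10
Step 3: 1/[A] = 1.848 + 29 = 30.85
Step 4: [A] = 1/30.85 = 0.03242 M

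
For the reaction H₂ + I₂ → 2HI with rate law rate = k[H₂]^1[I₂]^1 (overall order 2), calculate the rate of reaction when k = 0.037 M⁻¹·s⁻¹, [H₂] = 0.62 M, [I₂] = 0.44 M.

0.01009 M/s

Step 1: The rate law is rate = k[H₂]^1[I₂]^1, overall order = 1+1 = 2
Step 2: Substitute values: rate = 0.037 × (0.62)^1 × (0.44)^1
Step 3: rate = 0.037 × 0.62 × 0.44 = 0.0100936 M/s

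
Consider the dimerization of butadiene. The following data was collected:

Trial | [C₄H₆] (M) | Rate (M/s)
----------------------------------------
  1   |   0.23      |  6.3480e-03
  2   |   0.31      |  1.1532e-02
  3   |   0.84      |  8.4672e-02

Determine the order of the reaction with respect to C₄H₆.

second order (2)

Step 1: Compare trials to find order n where rate₂/rate₁ = ([C₄H₆]₂/[C₄H₆]₁)^n
Step 2: rate₂/rate₁ = 1.1532e-02/6.3480e-03 = 1.817
Step 3: [C₄H₆]₂/[C₄H₆]₁ = 0.31/0.23 = 1.348
Step 4: n = ln(1.817)/ln(1.348) = 2.00 ≈ 2
Step 5: The reaction is second order in C₄H₆.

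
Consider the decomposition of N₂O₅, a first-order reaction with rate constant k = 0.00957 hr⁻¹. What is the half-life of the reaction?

72.43 hr

Step 1: For a first-order reaction, t₁/₂ = ln(2)/k
Step 2: t₁/₂ = ln(2)/0.00957
Step 3: t₁/₂ = 0.6931/0.00957 = 72.43 hr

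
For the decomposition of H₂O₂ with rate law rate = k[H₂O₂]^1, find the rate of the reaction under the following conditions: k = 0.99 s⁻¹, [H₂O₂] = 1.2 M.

1.188 M/s

Step 1: Identify the rate law: rate = k[H₂O₂]^1
Step 2: Substitute values: rate = 0.99 × (1.2)^1
Step 3: Calculate: rate = 0.99 × 1.2 = 1.188 M/s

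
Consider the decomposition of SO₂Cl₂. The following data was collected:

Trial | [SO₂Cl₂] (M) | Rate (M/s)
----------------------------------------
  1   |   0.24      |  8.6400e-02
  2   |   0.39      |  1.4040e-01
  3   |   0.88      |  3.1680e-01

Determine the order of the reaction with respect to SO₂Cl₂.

first order (1)

Step 1: Compare trials to find order n where rate₂/rate₁ = ([SO₂Cl₂]₂/[SO₂Cl₂]₁)^n
Step 2: rate₂/rate₁ = 1.4040e-01/8.6400e-02 = 1.625
Step 3: [SO₂Cl₂]₂/[SO₂Cl₂]₁ = 0.39/0.24 = 1.625
Step 4: n = ln(1.625)/ln(1.625) = 1.00 ≈ 1
Step 5: The reaction is first order in SO₂Cl₂.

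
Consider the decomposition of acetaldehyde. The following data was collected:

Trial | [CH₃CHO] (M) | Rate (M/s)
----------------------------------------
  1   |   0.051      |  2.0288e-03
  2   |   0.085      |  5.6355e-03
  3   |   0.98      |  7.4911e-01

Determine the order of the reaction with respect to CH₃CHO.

second order (2)

Step 1: Compare trials to find order n where rate₂/rate₁ = ([CH₃CHO]₂/[CH₃CHO]₁)^n
Step 2: rate₂/rate₁ = 5.6355e-03/2.0288e-03 = 2.778
Step 3: [CH₃CHO]₂/[CH₃CHO]₁ = 0.085/0.051 = 1.667
Step 4: n = ln(2.778)/ln(1.667) = 2.00 ≈ 2
Step 5: The reaction is second order in CH₃CHO.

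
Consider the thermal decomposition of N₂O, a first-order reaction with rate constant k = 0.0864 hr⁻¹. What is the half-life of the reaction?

8.023 hr

Step 1: For a first-order reaction, t₁/₂ = ln(2)/k
Step 2: t₁/₂ = ln(2)/0.0864
Step 3: t₁/₂ = 0.6931/0.0864 = 8.023 hr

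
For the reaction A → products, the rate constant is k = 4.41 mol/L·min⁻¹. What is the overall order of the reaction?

zeroth order (0)

Step 1: The units of k for an nth-order reaction are (concentration)^(1-n)·(time)⁻¹.
Step 2: Here k has units mol/L·min⁻¹, so the concentration exponent is 1.
Step 3: 1 - n = 1 ⇒ n = 0. The reaction is zeroth order.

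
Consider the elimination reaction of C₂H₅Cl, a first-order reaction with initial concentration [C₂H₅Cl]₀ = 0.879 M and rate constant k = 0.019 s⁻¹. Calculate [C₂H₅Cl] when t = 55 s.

0.3091 M

Step 1: For a first-order reaction: [C₂H₅Cl] = [C₂H₅Cl]₀ × e^(-kt)
Step 2: [C₂H₅Cl] = 0.879 × e^(-0.019 × 55)
Step 3: [C₂H₅Cl] = 0.879 × e^(-1.045)
Step 4: [C₂H₅Cl] = 0.879 × 0.351692 = 0.3091 M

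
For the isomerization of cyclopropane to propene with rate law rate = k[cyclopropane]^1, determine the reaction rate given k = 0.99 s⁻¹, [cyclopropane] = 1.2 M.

1.188 M/s

Step 1: Identify the rate law: rate = k[cyclopropane]^1
Step 2: Substitute values: rate = 0.99 × (1.2)^1
Step 3: Calculate: rate = 0.99 × 1.2 = 1.188 M/s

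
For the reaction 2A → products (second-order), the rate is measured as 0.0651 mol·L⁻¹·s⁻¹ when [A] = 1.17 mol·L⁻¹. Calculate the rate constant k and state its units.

0.04756 (mol·L⁻¹)⁻¹·s⁻¹

Step 1: rate = k[A]^2, so k = rate / [A]^2.
Step 2: k = 0.0651 / (1.17)^2 = 0.0651 / 1.369.
Step 3: k = 0.04756 (mol·L⁻¹)⁻¹·s⁻¹.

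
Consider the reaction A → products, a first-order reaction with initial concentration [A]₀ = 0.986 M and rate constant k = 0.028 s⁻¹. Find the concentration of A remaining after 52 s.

0.2299 M

Step 1: For a first-order reaction: [A] = [A]₀ × e^(-kt)
Step 2: [A] = 0.986 × e^(-0.028 × 52)
Step 3: [A] = 0.986 × e^(-1.456)
Step 4: [A] = 0.986 × 0.233167 = 0.2299 M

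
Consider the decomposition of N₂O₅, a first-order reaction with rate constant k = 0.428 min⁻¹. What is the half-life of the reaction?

1.62 min

Step 1: For a first-order reaction, t₁/₂ = ln(2)/k
Step 2: t₁/₂ = ln(2)/0.428
Step 3: t₁/₂ = 0.6931/0.428 = 1.62 min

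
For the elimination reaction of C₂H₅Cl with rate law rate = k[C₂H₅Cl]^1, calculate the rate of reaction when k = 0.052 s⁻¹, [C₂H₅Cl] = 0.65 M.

0.0338 M/s

Step 1: Identify the rate law: rate = k[C₂H₅Cl]^1
Step 2: Substitute values: rate = 0.052 × (0.65)^1
Step 3: Calculate: rate = 0.052 × 0.65 = 0.0338 M/s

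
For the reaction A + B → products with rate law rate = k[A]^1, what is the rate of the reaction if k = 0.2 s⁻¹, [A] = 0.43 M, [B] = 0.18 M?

0.086 M/s

Step 1: The rate law is rate = k[A]^1
Step 2: Note that the rate does not depend on [B] (zero order in B).
Step 3: rate = 0.2 × (0.43)^1 = 0.086 M/s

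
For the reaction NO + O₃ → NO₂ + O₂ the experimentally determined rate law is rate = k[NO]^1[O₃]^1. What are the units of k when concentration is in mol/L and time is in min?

(mol/L)⁻¹·min⁻¹

Step 1: Overall order = 1 + 1 = 2.
Step 2: rate has units mol/L·min⁻¹; [NO]^1[O₃]^1 has units (mol/L)^2.
Step 3: k = rate/([NO]^1[O₃]^1), so units of k = (mol/L)^(1-2)·min⁻¹ = (mol/L)⁻¹·min⁻¹.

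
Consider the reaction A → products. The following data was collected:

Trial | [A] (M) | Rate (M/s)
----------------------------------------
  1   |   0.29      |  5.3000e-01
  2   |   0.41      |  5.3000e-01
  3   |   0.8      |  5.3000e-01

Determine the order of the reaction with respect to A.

zeroth order (0)

Step 1: Compare trials - when concentration changes, rate stays constant.
Step 2: rate₂/rate₁ = 5.3000e-01/5.3000e-01 = 1
Step 3: [A]₂/[A]₁ = 0.41/0.29 = 1.414
Step 4: Since rate ratio ≈ (conc ratio)^0, the reaction is zeroth order.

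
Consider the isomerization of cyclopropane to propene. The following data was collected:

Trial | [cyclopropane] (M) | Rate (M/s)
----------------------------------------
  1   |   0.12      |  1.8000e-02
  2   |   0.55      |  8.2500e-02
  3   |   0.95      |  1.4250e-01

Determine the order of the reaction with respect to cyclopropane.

first order (1)

Step 1: Compare trials to find order n where rate₂/rate₁ = ([cyclopropane]₂/[cyclopropane]₁)^n
Step 2: rate₂/rate₁ = 8.2500e-02/1.8000e-02 = 4.583
Step 3: [cyclopropane]₂/[cyclopropane]₁ = 0.55/0.12 = 4.583
Step 4: n = ln(4.583)/ln(4.583) = 1.00 ≈ 1
Step 5: The reaction is first order in cyclopropane.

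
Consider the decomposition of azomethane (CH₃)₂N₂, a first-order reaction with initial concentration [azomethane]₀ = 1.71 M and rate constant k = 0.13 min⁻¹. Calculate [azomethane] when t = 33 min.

0.02344 M

Step 1: For a first-order reaction: [azomethane] = [azomethane]₀ × e^(-kt)
Step 2: [azomethane] = 1.71 × e^(-0.13 × 33)
Step 3: [azomethane] = 1.71 × e^(-4.29)
Step 4: [azomethane] = 1.71 × 0.0137049 = 0.02344 M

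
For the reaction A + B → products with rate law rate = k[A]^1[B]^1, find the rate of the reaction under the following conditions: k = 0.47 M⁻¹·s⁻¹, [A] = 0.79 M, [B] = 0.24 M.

0.08911 M/s

Step 1: The rate law is rate = k[A]^1[B]^1
Step 2: Substitute: rate = 0.47 × (0.79)^1 × (0.24)^1
Step 3: rate = 0.47 × 0.79 × 0.24 = 0.089112 M/s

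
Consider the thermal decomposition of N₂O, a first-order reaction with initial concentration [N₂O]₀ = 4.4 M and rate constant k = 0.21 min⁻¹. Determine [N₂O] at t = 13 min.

0.287 M

Step 1: For a first-order reaction: [N₂O] = [N₂O]₀ × e^(-kt)
Step 2: [N₂O] = 4.4 × e^(-0.21 × 13)
Step 3: [N₂O] = 4.4 × e^(-2.73)
Step 4: [N₂O] = 4.4 × 0.0652193 = 0.287 M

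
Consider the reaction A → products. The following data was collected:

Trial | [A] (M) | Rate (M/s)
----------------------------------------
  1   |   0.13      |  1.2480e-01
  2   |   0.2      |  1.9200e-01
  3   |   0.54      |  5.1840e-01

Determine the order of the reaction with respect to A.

first order (1)

Step 1: Compare trials to find order n where rate₂/rate₁ = ([A]₂/[A]₁)^n
Step 2: rate₂/rate₁ = 1.9200e-01/1.2480e-01 = 1.538
Step 3: [A]₂/[A]₁ = 0.2/0.13 = 1.538
Step 4: n = ln(1.538)/ln(1.538) = 1.00 ≈ 1
Step 5: The reaction is first order in A.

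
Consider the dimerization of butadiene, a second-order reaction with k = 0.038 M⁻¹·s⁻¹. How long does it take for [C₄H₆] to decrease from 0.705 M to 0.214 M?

85.64 s

Step 1: For second-order: t = (1/[C₄H₆] - 1/[C₄H₆]₀)/k
Step 2: t = (1/0.214 - 1/0.705)/0.038
Step 3: t = (4.673 - 1.418)/0.038
Step 4: t = 3.254/0.038 = 85.64 s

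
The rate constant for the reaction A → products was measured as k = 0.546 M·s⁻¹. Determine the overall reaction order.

zeroth order (0)

Step 1: The units of k for an nth-order reaction are (concentration)^(1-n)·(time)⁻¹.
Step 2: Here k has units M·s⁻¹, so the concentration exponent is 1.
Step 3: 1 - n = 1 ⇒ n = 0. The reaction is zeroth order.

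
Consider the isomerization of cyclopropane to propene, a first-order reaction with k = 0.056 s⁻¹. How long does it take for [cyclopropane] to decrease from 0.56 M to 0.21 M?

17.51 s

Step 1: For first-order: t = ln([cyclopropane]₀/[cyclopropane])/k
Step 2: t = ln(0.56/0.21)/0.056
Step 3: t = ln(2.667)/0.056
Step 4: t = 0.9808/0.056 = 17.51 s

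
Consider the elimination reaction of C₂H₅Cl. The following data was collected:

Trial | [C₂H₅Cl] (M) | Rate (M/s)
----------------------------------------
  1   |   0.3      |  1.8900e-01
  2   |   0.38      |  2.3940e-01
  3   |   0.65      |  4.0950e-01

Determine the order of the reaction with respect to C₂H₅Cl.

first order (1)

Step 1: Compare trials to find order n where rate₂/rate₁ = ([C₂H₅Cl]₂/[C₂H₅Cl]₁)^n
Step 2: rate₂/rate₁ = 2.3940e-01/1.8900e-01 = 1.267
Step 3: [C₂H₅Cl]₂/[C₂H₅Cl]₁ = 0.38/0.3 = 1.267
Step 4: n = ln(1.267)/ln(1.267) = 1.00 ≈ 1
Step 5: The reaction is first order in C₂H₅Cl.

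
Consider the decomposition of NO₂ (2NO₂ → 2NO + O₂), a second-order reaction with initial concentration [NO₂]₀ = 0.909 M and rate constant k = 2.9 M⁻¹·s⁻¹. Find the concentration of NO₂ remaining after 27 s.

0.01259 M

Step 1: For a second-order reaction: 1/[NO₂] = 1/[NO₂]₀ + kt
Step 2: 1/[NO₂] = 1/0.909 + 2.9 × 27
Step 3: 1/[NO₂] = 1.1 + 78.3 = 79.4
Step 4: [NO₂] = 1/79.4 = 0.01259 M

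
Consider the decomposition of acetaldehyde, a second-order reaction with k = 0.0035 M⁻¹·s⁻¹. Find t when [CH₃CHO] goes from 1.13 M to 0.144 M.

1731 s

Step 1: For second-order: t = (1/[CH₃CHO] - 1/[CH₃CHO]₀)/k
Step 2: t = (1/0.144 - 1/1.13)/0.0035
Step 3: t = (6.944 - 0.885)/0.0035
Step 4: t = 6.059/0.0035 = 1731 s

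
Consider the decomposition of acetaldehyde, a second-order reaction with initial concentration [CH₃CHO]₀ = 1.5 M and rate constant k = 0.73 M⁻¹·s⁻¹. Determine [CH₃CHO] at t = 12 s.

0.1061 M

Step 1: For a second-order reaction: 1/[CH₃CHO] = 1/[CH₃CHO]₀ + kt
Step 2: 1/[CH₃CHO] = 1/1.5 + 0.73 × 12
Step 3: 1/[CH₃CHO] = 0.6667 + 8.76 = 9.427
Step 4: [CH₃CHO] = 1/9.427 = 0.1061 M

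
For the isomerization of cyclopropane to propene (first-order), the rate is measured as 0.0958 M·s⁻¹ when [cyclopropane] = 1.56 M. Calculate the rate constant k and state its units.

0.06141 s⁻¹

Step 1: rate = k[cyclopropane]^1, so k = rate / [cyclopropane]^1.
Step 2: k = 0.0958 / (1.56)^1 = 0.0958 / 1.56.
Step 3: k = 0.06141 s⁻¹.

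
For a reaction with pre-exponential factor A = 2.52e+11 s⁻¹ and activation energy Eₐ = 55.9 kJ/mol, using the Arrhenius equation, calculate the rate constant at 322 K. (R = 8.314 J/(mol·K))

2.15e+02 s⁻¹

Step 1: Use the Arrhenius equation: k = A × exp(-Eₐ/RT)
Step 2: Convert Eₐ to J/mol: 55.9 kJ/mol = 55900 J/mol
Step 3: Calculate the exponent: -Eₐ/(RT) = -55900/(8.314 × 322) = -20.88074
Step 4: k = 2.52e+11 × exp(-20.88074)
Step 5: k = 2.52e+11 × 8.54299e-10 = 2.1528e+02 s⁻¹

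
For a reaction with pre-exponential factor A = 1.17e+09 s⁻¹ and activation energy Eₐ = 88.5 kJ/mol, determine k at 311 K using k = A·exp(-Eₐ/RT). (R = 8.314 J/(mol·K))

1.60e-06 s⁻¹

Step 1: Use the Arrhenius equation: k = A × exp(-Eₐ/RT)
Step 2: Convert Eₐ to J/mol: 88.5 kJ/mol = 88500 J/mol
Step 3: Calculate the exponent: -Eₐ/(RT) = -88500/(8.314 × 311) = -34.22732
Step 4: k = 1.17e+09 × exp(-34.22732)
Step 5: k = 1.17e+09 × 1.36541e-15 = 1.5975e-06 s⁻¹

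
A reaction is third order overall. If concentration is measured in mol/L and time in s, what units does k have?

(mol/L)⁻²·s⁻¹

Step 1: For overall order n, rate = k × (concentration)^n.
Step 2: Rate has units mol/L·s⁻¹; concentration term has units (mol/L)^3.
Step 3: k = rate / (concentration)^n, so units of k = (mol/L)^(1-3)·s⁻¹ = (mol/L)⁻²·s⁻¹.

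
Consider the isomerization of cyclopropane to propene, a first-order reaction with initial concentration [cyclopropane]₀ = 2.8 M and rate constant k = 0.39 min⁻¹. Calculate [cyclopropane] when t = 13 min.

0.01759 M

Step 1: For a first-order reaction: [cyclopropane] = [cyclopropane]₀ × e^(-kt)
Step 2: [cyclopropane] = 2.8 × e^(-0.39 × 13)
Step 3: [cyclopropane] = 2.8 × e^(-5.07)
Step 4: [cyclopropane] = 2.8 × 0.00628242 = 0.01759 M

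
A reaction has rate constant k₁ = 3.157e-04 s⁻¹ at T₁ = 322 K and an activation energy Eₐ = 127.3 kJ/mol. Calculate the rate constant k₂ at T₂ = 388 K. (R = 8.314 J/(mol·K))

1.028e+00 s⁻¹

Step 1: Use the two-temperature Arrhenius form: ln(k₂/k₁) = -Eₐ/R × (1/T₂ - 1/T₁)
Step 2: Convert Eₐ to J/mol: 127.3 kJ/mol = 127300 J/mol
Step 3: 1/T₂ - 1/T₁ = 1/388 - 1/322 = -5.282705e-04 K⁻¹
Step 4: ln(k₂/k₁) = -127300/8.314 × -5.282705e-04 = 8.08863
Step 5: k₂ = k₁ × exp(8.08863) = 3.157e-04 × 3.25722e+03 = 1.028e+00 s⁻¹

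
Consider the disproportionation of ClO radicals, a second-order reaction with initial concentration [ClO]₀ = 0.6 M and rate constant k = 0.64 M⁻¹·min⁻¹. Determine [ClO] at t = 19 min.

0.07232 M

Step 1: For a second-order reaction: 1/[ClO] = 1/[ClO]₀ + kt
Step 2: 1/[ClO] = 1/0.6 + 0.64 × 19
Step 3: 1/[ClO] = 1.667 + 12.16 = 13.83
Step 4: [ClO] = 1/13.83 = 0.07232 M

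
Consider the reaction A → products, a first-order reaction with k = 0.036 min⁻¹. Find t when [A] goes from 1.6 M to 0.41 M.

37.82 min

Step 1: For first-order: t = ln([A]₀/[A])/k
Step 2: t = ln(1.6/0.41)/0.036
Step 3: t = ln(3.902)/0.036
Step 4: t = 1.362/0.036 = 37.82 min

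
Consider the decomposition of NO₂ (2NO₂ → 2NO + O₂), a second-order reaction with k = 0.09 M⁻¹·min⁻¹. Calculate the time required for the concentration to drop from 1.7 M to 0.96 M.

5.038 min

Step 1: For second-order: t = (1/[NO₂] - 1/[NO₂]₀)/k
Step 2: t = (1/0.96 - 1/1.7)/0.09
Step 3: t = (1.042 - 0.5882)/0.09
Step 4: t = 0.4534/0.09 = 5.038 min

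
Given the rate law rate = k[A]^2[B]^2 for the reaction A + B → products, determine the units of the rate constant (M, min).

M⁻³·min⁻¹

Step 1: Overall order = 2 + 2 = 4.
Step 2: rate has units M·min⁻¹; [A]^2[B]^2 has units M^4.
Step 3: k = rate/([A]^2[B]^2), so units of k = M^(1-4)·min⁻¹ = M⁻³·min⁻¹.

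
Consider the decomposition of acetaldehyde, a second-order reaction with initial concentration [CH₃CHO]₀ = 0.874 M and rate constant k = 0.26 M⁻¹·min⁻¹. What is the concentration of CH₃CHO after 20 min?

0.1576 M

Step 1: For a second-order reaction: 1/[CH₃CHO] = 1/[CH₃CHO]₀ + kt
Step 2: 1/[CH₃CHO] = 1/0.874 + 0.26 × 20
Step 3: 1/[CH₃CHO] = 1.144 + 5.2 = 6.344
Step 4: [CH₃CHO] = 1/6.344 = 0.1576 M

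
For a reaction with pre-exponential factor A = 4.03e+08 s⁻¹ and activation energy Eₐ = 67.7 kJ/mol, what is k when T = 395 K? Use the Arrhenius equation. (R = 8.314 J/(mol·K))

4.49e-01 s⁻¹

Step 1: Use the Arrhenius equation: k = A × exp(-Eₐ/RT)
Step 2: Convert Eₐ to J/mol: 67.7 kJ/mol = 67700 J/mol
Step 3: Calculate the exponent: -Eₐ/(RT) = -67700/(8.314 × 395) = -20.61492
Step 4: k = 4.03e+08 × exp(-20.61492)
Step 5: k = 4.03e+08 × 1.11443e-09 = 4.4912e-01 s⁻¹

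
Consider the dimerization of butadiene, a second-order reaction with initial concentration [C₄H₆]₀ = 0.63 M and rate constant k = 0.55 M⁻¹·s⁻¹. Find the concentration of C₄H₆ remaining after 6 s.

0.2046 M

Step 1: For a second-order reaction: 1/[C₄H₆] = 1/[C₄H₆]₀ + kt
Step 2: 1/[C₄H₆] = 1/0.63 + 0.55 × 6
Step 3: 1/[C₄H₆] = 1.587 + 3.3 = 4.887
Step 4: [C₄H₆] = 1/4.887 = 0.2046 M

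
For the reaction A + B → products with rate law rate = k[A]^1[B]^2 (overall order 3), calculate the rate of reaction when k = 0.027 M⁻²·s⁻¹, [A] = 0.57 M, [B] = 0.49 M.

0.003695 M/s

Step 1: The rate law is rate = k[A]^1[B]^2, overall order = 1+2 = 3
Step 2: Substitute values: rate = 0.027 × (0.57)^1 × (0.49)^2
Step 3: rate = 0.027 × 0.57 × 0.2401 = 0.00369514 M/s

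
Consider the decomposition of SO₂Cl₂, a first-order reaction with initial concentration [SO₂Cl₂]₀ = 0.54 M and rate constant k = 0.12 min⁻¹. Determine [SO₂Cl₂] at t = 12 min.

0.1279 M

Step 1: For a first-order reaction: [SO₂Cl₂] = [SO₂Cl₂]₀ × e^(-kt)
Step 2: [SO₂Cl₂] = 0.54 × e^(-0.12 × 12)
Step 3: [SO₂Cl₂] = 0.54 × e^(-1.44)
Step 4: [SO₂Cl₂] = 0.54 × 0.236928 = 0.1279 M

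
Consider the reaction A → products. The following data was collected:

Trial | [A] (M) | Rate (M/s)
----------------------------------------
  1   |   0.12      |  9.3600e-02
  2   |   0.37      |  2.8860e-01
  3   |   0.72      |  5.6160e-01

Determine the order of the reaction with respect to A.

first order (1)

Step 1: Compare trials to find order n where rate₂/rate₁ = ([A]₂/[A]₁)^n
Step 2: rate₂/rate₁ = 2.8860e-01/9.3600e-02 = 3.083
Step 3: [A]₂/[A]₁ = 0.37/0.12 = 3.083
Step 4: n = ln(3.083)/ln(3.083) = 1.00 ≈ 1
Step 5: The reaction is first order in A.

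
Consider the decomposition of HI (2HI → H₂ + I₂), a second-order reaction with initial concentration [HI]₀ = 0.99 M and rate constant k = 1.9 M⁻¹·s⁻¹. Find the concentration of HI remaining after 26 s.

0.01984 M

Step 1: For a second-order reaction: 1/[HI] = 1/[HI]₀ + kt
Step 2: 1/[HI] = 1/0.99 + 1.9 × 26
Step 3: 1/[HI] = 1.01 + 49.4 = 50.41
Step 4: [HI] = 1/50.41 = 0.01984 M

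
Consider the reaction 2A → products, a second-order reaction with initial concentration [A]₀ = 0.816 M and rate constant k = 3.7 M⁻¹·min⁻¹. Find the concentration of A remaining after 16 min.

0.01655 M

Step 1: For a second-order reaction: 1/[A] = 1/[A]₀ + kt
Step 2: 1/[A] = 1/0.816 + 3.7 × 16
Step 3: 1/[A] = 1.225 + 59.2 = 60.43
Step 4: [A] = 1/60.43 = 0.01655 M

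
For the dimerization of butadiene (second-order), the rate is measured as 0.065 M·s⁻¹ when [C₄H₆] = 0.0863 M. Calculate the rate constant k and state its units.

8.728 M⁻¹·s⁻¹

Step 1: rate = k[C₄H₆]^2, so k = rate / [C₄H₆]^2.
Step 2: k = 0.065 / (0.0863)^2 = 0.065 / 0.007448.
Step 3: k = 8.728 M⁻¹·s⁻¹.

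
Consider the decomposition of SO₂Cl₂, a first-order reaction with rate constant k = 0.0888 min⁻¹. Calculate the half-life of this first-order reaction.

7.806 min

Step 1: For a first-order reaction, t₁/₂ = ln(2)/k
Step 2: t₁/₂ = ln(2)/0.0888
Step 3: t₁/₂ = 0.6931/0.0888 = 7.806 min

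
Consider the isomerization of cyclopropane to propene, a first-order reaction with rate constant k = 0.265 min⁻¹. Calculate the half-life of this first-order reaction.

2.616 min

Step 1: For a first-order reaction, t₁/₂ = ln(2)/k
Step 2: t₁/₂ = ln(2)/0.265
Step 3: t₁/₂ = 0.6931/0.265 = 2.616 min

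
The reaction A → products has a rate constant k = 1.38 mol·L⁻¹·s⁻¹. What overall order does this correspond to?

zeroth order (0)

Step 1: The units of k for an nth-order reaction are (concentration)^(1-n)·(time)⁻¹.
Step 2: Here k has units mol·L⁻¹·s⁻¹, so the concentration exponent is 1.
Step 3: 1 - n = 1 ⇒ n = 0. The reaction is zeroth order.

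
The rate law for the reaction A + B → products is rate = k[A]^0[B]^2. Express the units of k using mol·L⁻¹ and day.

(mol·L⁻¹)⁻¹·day⁻¹

Step 1: Overall order = 0 + 2 = 2.
Step 2: rate has units mol·L⁻¹·day⁻¹; [A]^0[B]^2 has units (mol·L⁻¹)^2.
Step 3: k = rate/([A]^0[B]^2), so units of k = (mol·L⁻¹)^(1-2)·day⁻¹ = (mol·L⁻¹)⁻¹·day⁻¹.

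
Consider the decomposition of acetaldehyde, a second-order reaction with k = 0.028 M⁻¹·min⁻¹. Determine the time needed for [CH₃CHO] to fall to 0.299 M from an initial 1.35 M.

92.99 min

Step 1: For second-order: t = (1/[CH₃CHO] - 1/[CH₃CHO]₀)/k
Step 2: t = (1/0.299 - 1/1.35)/0.028
Step 3: t = (3.344 - 0.7407)/0.028
Step 4: t = 2.604/0.028 = 92.99 min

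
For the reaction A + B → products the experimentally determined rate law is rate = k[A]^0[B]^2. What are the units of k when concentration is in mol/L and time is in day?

(mol/L)⁻¹·day⁻¹

Step 1: Overall order = 0 + 2 = 2.
Step 2: rate has units mol/L·day⁻¹; [A]^0[B]^2 has units (mol/L)^2.
Step 3: k = rate/([A]^0[B]^2), so units of k = (mol/L)^(1-2)·day⁻¹ = (mol/L)⁻¹·day⁻¹.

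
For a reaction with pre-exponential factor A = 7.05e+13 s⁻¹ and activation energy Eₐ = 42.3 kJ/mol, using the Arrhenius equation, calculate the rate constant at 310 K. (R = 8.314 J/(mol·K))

5.25e+06 s⁻¹

Step 1: Use the Arrhenius equation: k = A × exp(-Eₐ/RT)
Step 2: Convert Eₐ to J/mol: 42.3 kJ/mol = 42300 J/mol
Step 3: Calculate the exponent: -Eₐ/(RT) = -42300/(8.314 × 310) = -16.41227
Step 4: k = 7.05e+13 × exp(-16.41227)
Step 5: k = 7.05e+13 × 7.45147e-08 = 5.2533e+06 s⁻¹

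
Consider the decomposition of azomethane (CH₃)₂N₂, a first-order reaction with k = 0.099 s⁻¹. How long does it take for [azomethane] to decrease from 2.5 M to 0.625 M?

14 s

Step 1: For first-order: t = ln([azomethane]₀/[azomethane])/k
Step 2: t = ln(2.5/0.625)/0.099
Step 3: t = ln(4)/0.099
Step 4: t = 1.386/0.099 = 14 s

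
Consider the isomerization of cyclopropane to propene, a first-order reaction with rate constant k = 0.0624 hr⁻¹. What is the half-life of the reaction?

11.11 hr

Step 1: For a first-order reaction, t₁/₂ = ln(2)/k
Step 2: t₁/₂ = ln(2)/0.0624
Step 3: t₁/₂ = 0.6931/0.0624 = 11.11 hr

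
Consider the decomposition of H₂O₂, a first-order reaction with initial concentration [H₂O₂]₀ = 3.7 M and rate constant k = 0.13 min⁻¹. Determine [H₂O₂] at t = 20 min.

0.2748 M

Step 1: For a first-order reaction: [H₂O₂] = [H₂O₂]₀ × e^(-kt)
Step 2: [H₂O₂] = 3.7 × e^(-0.13 × 20)
Step 3: [H₂O₂] = 3.7 × e^(-2.6)
Step 4: [H₂O₂] = 3.7 × 0.0742736 = 0.2748 M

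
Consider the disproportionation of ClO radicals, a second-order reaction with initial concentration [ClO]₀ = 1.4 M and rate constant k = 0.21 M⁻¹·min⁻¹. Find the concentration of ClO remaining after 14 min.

0.2737 M

Step 1: For a second-order reaction: 1/[ClO] = 1/[ClO]₀ + kt
Step 2: 1/[ClO] = 1/1.4 + 0.21 × 14
Step 3: 1/[ClO] = 0.7143 + 2.94 = 3.654
Step 4: [ClO] = 1/3.654 = 0.2737 M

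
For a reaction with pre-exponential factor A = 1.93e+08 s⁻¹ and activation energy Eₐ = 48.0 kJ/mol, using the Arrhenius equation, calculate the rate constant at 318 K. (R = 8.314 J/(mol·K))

2.52e+00 s⁻¹

Step 1: Use the Arrhenius equation: k = A × exp(-Eₐ/RT)
Step 2: Convert Eₐ to J/mol: 48.0 kJ/mol = 48000 J/mol
Step 3: Calculate the exponent: -Eₐ/(RT) = -48000/(8.314 × 318) = -18.15533
Step 4: k = 1.93e+08 × exp(-18.15533)
Step 5: k = 1.93e+08 × 1.30389e-08 = 2.5165e+00 s⁻¹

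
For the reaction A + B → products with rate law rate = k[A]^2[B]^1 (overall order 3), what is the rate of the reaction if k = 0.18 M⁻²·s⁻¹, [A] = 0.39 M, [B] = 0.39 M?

0.01068 M/s

Step 1: The rate law is rate = k[A]^2[B]^1, overall order = 2+1 = 3
Step 2: Substitute values: rate = 0.18 × (0.39)^2 × (0.39)^1
Step 3: rate = 0.18 × 0.1521 × 0.39 = 0.0106774 M/s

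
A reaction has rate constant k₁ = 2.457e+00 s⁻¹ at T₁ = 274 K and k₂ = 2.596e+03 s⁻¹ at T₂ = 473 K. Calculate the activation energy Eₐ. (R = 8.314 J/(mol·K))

37.7 kJ/mol

Step 1: Use the two-temperature Arrhenius form: ln(k₂/k₁) = -Eₐ/R × (1/T₂ - 1/T₁)
Step 2: ln(k₂/k₁) = ln(2.596e+03/2.457e+00) = ln(1056.57) = 6.96279
Step 3: 1/T₂ - 1/T₁ = 1/473 - 1/274 = -1.535470e-03 K⁻¹
Step 4: Eₐ = -R × ln(k₂/k₁) / (1/T₂ - 1/T₁) = -8.314 × 6.96279 / -1.535470e-03
Step 5: Eₐ = 3.7701e+04 J/mol = 37.7 kJ/mol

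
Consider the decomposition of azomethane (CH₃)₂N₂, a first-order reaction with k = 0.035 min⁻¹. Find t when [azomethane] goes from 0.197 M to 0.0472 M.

40.82 min

Step 1: For first-order: t = ln([azomethane]₀/[azomethane])/k
Step 2: t = ln(0.197/0.0472)/0.035
Step 3: t = ln(4.174)/0.035
Step 4: t = 1.429/0.035 = 40.82 min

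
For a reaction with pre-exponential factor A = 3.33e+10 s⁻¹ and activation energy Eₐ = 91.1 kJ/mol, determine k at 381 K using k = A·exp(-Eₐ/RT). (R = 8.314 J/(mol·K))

1.08e-02 s⁻¹

Step 1: Use the Arrhenius equation: k = A × exp(-Eₐ/RT)
Step 2: Convert Eₐ to J/mol: 91.1 kJ/mol = 91100 J/mol
Step 3: Calculate the exponent: -Eₐ/(RT) = -91100/(8.314 × 381) = -28.75964
Step 4: k = 3.33e+10 × exp(-28.75964)
Step 5: k = 3.33e+10 × 3.23480e-13 = 1.0772e-02 s⁻¹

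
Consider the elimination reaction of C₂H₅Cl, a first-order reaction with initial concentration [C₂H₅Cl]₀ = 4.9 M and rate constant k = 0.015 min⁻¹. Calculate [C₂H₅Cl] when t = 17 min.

3.797 M

Step 1: For a first-order reaction: [C₂H₅Cl] = [C₂H₅Cl]₀ × e^(-kt)
Step 2: [C₂H₅Cl] = 4.9 × e^(-0.015 × 17)
Step 3: [C₂H₅Cl] = 4.9 × e^(-0.255)
Step 4: [C₂H₅Cl] = 4.9 × 0.774916 = 3.797 M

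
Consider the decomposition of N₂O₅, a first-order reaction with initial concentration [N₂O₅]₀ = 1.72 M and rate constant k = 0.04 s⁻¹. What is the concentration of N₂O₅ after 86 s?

0.05515 M

Step 1: For a first-order reaction: [N₂O₅] = [N₂O₅]₀ × e^(-kt)
Step 2: [N₂O₅] = 1.72 × e^(-0.04 × 86)
Step 3: [N₂O₅] = 1.72 × e^(-3.44)
Step 4: [N₂O₅] = 1.72 × 0.0320647 = 0.05515 M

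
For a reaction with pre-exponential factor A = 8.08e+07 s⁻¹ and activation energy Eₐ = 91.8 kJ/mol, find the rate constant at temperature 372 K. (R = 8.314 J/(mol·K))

1.04e-05 s⁻¹

Step 1: Use the Arrhenius equation: k = A × exp(-Eₐ/RT)
Step 2: Convert Eₐ to J/mol: 91.8 kJ/mol = 91800 J/mol
Step 3: Calculate the exponent: -Eₐ/(RT) = -91800/(8.314 × 372) = -29.68176
Step 4: k = 8.08e+07 × exp(-29.68176)
Step 5: k = 8.08e+07 × 1.28640e-13 = 1.0394e-05 s⁻¹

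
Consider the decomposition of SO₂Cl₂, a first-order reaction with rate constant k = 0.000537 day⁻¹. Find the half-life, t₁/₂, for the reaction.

1291 day

Step 1: For a first-order reaction, t₁/₂ = ln(2)/k
Step 2: t₁/₂ = ln(2)/0.000537
Step 3: t₁/₂ = 0.6931/0.000537 = 1291 day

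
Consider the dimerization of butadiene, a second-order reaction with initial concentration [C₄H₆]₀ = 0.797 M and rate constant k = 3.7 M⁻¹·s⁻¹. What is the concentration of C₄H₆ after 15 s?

0.01762 M

Step 1: For a second-order reaction: 1/[C₄H₆] = 1/[C₄H₆]₀ + kt
Step 2: 1/[C₄H₆] = 1/0.797 + 3.7 × 15
Step 3: 1/[C₄H₆] = 1.255 + 55.5 = 56.75
Step 4: [C₄H₆] = 1/56.75 = 0.01762 M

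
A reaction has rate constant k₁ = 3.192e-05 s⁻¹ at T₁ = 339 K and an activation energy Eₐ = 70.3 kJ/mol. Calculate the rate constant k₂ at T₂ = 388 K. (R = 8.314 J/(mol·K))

7.449e-04 s⁻¹

Step 1: Use the two-temperature Arrhenius form: ln(k₂/k₁) = -Eₐ/R × (1/T₂ - 1/T₁)
Step 2: Convert Eₐ to J/mol: 70.3 kJ/mol = 70300 J/mol
Step 3: 1/T₂ - 1/T₁ = 1/388 - 1/339 = -3.725329e-04 K⁻¹
Step 4: ln(k₂/k₁) = -70300/8.314 × -3.725329e-04 = 3.15000
Step 5: k₂ = k₁ × exp(3.15000) = 3.192e-05 × 2.33361e+01 = 7.449e-04 s⁻¹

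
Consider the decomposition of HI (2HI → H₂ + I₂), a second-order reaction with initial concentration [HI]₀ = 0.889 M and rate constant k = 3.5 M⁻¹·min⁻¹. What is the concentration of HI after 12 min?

0.02319 M

Step 1: For a second-order reaction: 1/[HI] = 1/[HI]₀ + kt
Step 2: 1/[HI] = 1/0.889 + 3.5 × 12
Step 3: 1/[HI] = 1.125 + 42 = 43.12
Step 4: [HI] = 1/43.12 = 0.02319 M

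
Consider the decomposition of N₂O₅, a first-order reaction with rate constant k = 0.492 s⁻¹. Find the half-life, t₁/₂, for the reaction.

1.409 s

Step 1: For a first-order reaction, t₁/₂ = ln(2)/k
Step 2: t₁/₂ = ln(2)/0.492
Step 3: t₁/₂ = 0.6931/0.492 = 1.409 s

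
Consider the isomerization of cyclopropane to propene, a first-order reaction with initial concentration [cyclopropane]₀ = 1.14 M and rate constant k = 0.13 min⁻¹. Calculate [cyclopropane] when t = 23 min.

0.05733 M

Step 1: For a first-order reaction: [cyclopropane] = [cyclopropane]₀ × e^(-kt)
Step 2: [cyclopropane] = 1.14 × e^(-0.13 × 23)
Step 3: [cyclopropane] = 1.14 × e^(-2.99)
Step 4: [cyclopropane] = 1.14 × 0.0502874 = 0.05733 M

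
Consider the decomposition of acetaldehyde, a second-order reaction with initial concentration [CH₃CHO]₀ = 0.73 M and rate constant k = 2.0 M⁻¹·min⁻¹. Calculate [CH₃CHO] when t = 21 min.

0.02306 M

Step 1: For a second-order reaction: 1/[CH₃CHO] = 1/[CH₃CHO]₀ + kt
Step 2: 1/[CH₃CHO] = 1/0.73 + 2.0 × 21
Step 3: 1/[CH₃CHO] = 1.37 + 42 = 43.37
Step 4: [CH₃CHO] = 1/43.37 = 0.02306 M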